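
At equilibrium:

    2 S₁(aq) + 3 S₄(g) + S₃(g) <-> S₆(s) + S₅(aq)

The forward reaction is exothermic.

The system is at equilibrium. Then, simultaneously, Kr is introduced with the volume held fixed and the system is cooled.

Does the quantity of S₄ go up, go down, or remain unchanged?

At constant volume, adding an inert gas leaves every reacting species' partial pressure unchanged, so Q is unchanged — no shift from this change.
The forward reaction is exothermic. Lowering T favours the exothermic direction — shift to the right.
The net shift is to the right. S₄ is a reactant, so its amount decreases.

decreases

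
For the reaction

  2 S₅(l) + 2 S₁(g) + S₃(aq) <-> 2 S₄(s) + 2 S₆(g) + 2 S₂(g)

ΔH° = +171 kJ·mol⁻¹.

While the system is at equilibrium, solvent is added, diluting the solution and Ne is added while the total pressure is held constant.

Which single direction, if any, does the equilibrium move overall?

cannot be determined

Dilution lowers every aqueous concentration by the same factor. Δn_aq = 0 − 1 = -1, so the system shifts toward the side with more dissolved moles — to the left.
Adding inert gas at constant total pressure expands the volume and lowers every reacting partial pressure. With Δn_gas = 4 − 2 = +2, Q moves away from K toward the side with fewer gas moles, so the system shifts toward the side with more gas moles — to the right.
The individual effects push in opposite directions; without quantitative information the net direction cannot be determined.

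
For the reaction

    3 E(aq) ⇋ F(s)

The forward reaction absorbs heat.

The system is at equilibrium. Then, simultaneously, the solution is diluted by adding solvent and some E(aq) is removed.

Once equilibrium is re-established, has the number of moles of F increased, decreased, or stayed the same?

decreases

Dilution lowers every aqueous concentration by the same factor. Δn_aq = 0 − 3 = -3, so the system shifts toward the side with more dissolved moles — to the left.
Removing E (aq), a reactant, drives the reaction to the left.
The net shift is to the left. F is a product, so its amount decreases.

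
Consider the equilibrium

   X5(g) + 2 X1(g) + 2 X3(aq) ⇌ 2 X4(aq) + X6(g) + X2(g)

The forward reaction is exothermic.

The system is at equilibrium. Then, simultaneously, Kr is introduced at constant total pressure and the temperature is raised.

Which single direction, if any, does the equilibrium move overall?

left

Adding inert gas at constant total pressure expands the volume and lowers every reacting partial pressure. With Δn_gas = 2 − 3 = -1, Q moves away from K toward the side with fewer gas moles, so the system shifts toward the side with more gas moles — to the left.
The forward reaction is exothermic. Raising T favours the endothermic direction — shift to the left.
All effects act in the same direction — net shift to the left.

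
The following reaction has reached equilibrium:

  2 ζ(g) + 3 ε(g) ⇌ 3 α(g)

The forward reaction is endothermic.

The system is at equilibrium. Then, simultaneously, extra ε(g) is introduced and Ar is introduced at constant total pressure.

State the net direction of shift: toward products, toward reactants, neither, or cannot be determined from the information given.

cannot be determined

Adding ε (g), a reactant, drives the reaction to the right.
Adding inert gas at constant total pressure expands the volume and lowers every reacting partial pressure. With Δn_gas = 3 − 5 = -2, Q moves away from K toward the side with fewer gas moles, so the system shifts toward the side with more gas moles — to the left.
The individual effects push in opposite directions; without quantitative information the net direction cannot be determined.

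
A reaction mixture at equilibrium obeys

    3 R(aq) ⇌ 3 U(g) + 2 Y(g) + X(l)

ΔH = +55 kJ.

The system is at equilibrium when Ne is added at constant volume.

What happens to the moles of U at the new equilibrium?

unchanged

At constant volume, adding an inert gas leaves every reacting species' partial pressure unchanged, so Q is unchanged — no shift from this change.
No net shift occurs, so the amount of U is unchanged.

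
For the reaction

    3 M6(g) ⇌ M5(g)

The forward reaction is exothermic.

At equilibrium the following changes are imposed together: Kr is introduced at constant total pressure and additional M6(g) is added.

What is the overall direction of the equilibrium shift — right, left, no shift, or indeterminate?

cannot be determined

Adding inert gas at constant total pressure expands the volume and lowers every reacting partial pressure. With Δn_gas = 1 − 3 = -2, Q moves away from K toward the side with fewer gas moles, so the system shifts toward the side with more gas moles — to the left.
Adding M6 (g), a reactant, drives the reaction to the right.
The individual effects push in opposite directions; without quantitative information the net direction cannot be determined.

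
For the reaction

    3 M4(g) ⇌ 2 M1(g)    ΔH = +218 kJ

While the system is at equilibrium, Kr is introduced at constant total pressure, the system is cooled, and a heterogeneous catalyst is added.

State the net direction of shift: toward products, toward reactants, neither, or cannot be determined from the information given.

Adding inert gas at constant total pressure expands the volume and lowers every reacting partial pressure. With Δn_gas = 2 − 3 = -1, Q moves away from K toward the side with fewer gas moles, so the system shifts toward the side with more gas moles — to the left.
The forward reaction is endothermic. Lowering T favours the exothermic direction — shift to the left.
A catalyst speeds both forward and reverse rates equally; it changes neither Q nor K — no shift from this change.
Only the nonzero effect(s) matter; the net shift is to the left.

left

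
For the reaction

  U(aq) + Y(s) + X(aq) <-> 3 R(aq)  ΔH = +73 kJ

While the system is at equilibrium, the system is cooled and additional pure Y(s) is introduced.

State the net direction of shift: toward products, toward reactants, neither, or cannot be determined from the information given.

The forward reaction is endothermic. Lowering T favours the exothermic direction — shift to the left.
Y is a pure solid; its activity is 1 regardless of amount, so Q is unaffected — no shift from this change.
Only the nonzero effect(s) matter; the net shift is to the left.

left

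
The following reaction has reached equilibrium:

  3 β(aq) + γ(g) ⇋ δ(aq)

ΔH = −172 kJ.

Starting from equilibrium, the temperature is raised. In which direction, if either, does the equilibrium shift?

The forward reaction is exothermic. Raising T favours the endothermic direction — shift to the left.

left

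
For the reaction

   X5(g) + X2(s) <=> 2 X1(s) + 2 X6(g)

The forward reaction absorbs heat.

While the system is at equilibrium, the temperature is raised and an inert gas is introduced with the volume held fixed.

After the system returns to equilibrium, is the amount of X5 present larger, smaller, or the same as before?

decreases

The forward reaction is endothermic. Raising T favours the endothermic direction — shift to the right.
At constant volume, adding an inert gas leaves every reacting species' partial pressure unchanged, so Q is unchanged — no shift from this change.
The net shift is to the right. X5 is a reactant, so its amount decreases.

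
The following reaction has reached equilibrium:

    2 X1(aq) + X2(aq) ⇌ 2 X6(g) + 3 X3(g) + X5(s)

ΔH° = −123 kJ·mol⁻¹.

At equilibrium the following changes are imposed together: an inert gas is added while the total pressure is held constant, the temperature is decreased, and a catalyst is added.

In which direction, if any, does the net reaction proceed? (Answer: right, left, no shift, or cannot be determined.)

Adding inert gas at constant total pressure expands the volume and lowers every reacting partial pressure. With Δn_gas = 5 − 0 = +5, Q moves away from K toward the side with fewer gas moles, so the system shifts toward the side with more gas moles — to the right.
The forward reaction is exothermic. Lowering T favours the exothermic direction — shift to the right.
A catalyst speeds both forward and reverse rates equally; it changes neither Q nor K — no shift from this change.
Only the nonzero effect(s) matter; the net shift is to the right.

right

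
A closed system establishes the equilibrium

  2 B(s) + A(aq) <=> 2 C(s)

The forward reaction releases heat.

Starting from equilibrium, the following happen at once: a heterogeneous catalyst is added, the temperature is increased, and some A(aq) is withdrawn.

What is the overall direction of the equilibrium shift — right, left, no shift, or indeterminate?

left

A catalyst speeds both forward and reverse rates equally; it changes neither Q nor K — no shift from this change.
The forward reaction is exothermic. Raising T favours the endothermic direction — shift to the left.
Removing A (aq), a reactant, drives the reaction to the left.
Only the nonzero effect(s) matter; the net shift is to the left.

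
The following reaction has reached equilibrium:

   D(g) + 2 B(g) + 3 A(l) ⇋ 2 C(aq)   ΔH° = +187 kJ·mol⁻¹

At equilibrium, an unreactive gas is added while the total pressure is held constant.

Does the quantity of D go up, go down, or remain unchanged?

increases

Adding inert gas at constant total pressure expands the volume and lowers every reacting partial pressure. With Δn_gas = 0 − 3 = -3, Q moves away from K toward the side with fewer gas moles, so the system shifts toward the side with more gas moles — to the left.
The net shift is to the left. D is a reactant, so its amount increases.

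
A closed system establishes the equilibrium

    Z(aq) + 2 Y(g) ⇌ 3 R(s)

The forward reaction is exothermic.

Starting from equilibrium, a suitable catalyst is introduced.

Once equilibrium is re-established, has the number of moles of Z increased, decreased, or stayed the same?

unchanged

A catalyst speeds both forward and reverse rates equally; it changes neither Q nor K — no shift from this change.
No net shift occurs, so the amount of Z is unchanged.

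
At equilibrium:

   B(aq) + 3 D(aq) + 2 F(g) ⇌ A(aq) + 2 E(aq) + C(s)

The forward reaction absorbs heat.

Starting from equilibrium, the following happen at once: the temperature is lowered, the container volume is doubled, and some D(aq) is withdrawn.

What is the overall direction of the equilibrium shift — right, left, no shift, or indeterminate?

left

The forward reaction is endothermic. Lowering T favours the exothermic direction — shift to the left.
Gas moles: reactants 2, products 0 (Δn_gas = -2). Expansion shifts the system toward the side with more moles of gas — to the left.
Removing D (aq), a reactant, drives the reaction to the left.
All effects act in the same direction — net shift to the left.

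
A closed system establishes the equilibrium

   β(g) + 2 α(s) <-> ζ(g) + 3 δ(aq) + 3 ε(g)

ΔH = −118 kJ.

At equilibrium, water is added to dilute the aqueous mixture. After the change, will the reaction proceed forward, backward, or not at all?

right

Dilution lowers every aqueous concentration by the same factor. Δn_aq = 3 − 0 = +3, so the system shifts toward the side with more dissolved moles — to the right.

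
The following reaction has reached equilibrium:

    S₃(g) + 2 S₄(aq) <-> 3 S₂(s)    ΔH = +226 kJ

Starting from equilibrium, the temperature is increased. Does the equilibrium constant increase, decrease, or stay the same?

increases

K depends on temperature via the van 't Hoff relation. The forward reaction is endothermic, so raising T increases K.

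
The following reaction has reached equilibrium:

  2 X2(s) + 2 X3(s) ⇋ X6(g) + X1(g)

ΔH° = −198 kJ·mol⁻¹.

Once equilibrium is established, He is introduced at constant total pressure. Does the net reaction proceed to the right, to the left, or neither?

right

Adding inert gas at constant total pressure expands the volume and lowers every reacting partial pressure. With Δn_gas = 2 − 0 = +2, Q moves away from K toward the side with fewer gas moles, so the system shifts toward the side with more gas moles — to the right.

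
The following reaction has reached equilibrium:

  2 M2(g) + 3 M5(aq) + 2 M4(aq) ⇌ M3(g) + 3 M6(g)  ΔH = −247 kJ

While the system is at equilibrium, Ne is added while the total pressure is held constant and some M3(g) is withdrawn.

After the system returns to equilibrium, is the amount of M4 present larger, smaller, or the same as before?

decreases

Adding inert gas at constant total pressure expands the volume and lowers every reacting partial pressure. With Δn_gas = 4 − 2 = +2, Q moves away from K toward the side with fewer gas moles, so the system shifts toward the side with more gas moles — to the right.
Removing M3 (g), a product, drives the reaction to the right.
The net shift is to the right. M4 is a reactant, so its amount decreases.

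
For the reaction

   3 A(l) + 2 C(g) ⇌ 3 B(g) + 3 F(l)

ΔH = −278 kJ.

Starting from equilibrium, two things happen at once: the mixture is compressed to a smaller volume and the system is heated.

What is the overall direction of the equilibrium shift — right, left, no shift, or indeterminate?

left

Gas moles: reactants 2, products 3 (Δn_gas = +1). Compression shifts the system toward the side with fewer moles of gas — to the left.
The forward reaction is exothermic. Raising T favours the endothermic direction — shift to the left.
All effects act in the same direction — net shift to the left.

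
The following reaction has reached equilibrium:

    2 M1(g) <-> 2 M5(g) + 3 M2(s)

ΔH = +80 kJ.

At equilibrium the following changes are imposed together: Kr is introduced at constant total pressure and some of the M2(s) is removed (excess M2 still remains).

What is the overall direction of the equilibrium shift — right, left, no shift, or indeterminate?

Adding inert gas at constant total pressure expands the volume, scaling every reacting partial pressure by the same factor. Δn_gas = 2 − 2 = 0, so Q is unchanged — no shift.
M2 is a pure solid; its activity is 1 regardless of amount, so Q is unaffected — no shift from this change.
None of the changes alters Q relative to K, so there is no net shift.

no shift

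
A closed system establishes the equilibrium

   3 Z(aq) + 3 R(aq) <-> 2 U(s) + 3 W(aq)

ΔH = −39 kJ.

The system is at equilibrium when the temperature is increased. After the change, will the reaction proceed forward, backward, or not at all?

The forward reaction is exothermic. Raising T favours the endothermic direction — shift to the left.

left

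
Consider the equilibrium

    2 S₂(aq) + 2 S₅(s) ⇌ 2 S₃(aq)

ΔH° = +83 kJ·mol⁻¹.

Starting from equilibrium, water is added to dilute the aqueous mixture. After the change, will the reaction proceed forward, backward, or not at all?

no shift

Dilution scales every aqueous concentration by the same factor. Δn_aq = 2 − 2 = 0, so Q is unchanged — no shift.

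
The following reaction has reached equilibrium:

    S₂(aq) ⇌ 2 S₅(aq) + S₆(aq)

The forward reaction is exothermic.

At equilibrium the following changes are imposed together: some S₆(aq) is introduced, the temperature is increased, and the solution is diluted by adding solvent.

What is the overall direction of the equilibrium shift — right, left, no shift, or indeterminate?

Adding S₆ (aq), a product, drives the reaction to the left.
The forward reaction is exothermic. Raising T favours the endothermic direction — shift to the left.
Dilution lowers every aqueous concentration by the same factor. Δn_aq = 3 − 1 = +2, so the system shifts toward the side with more dissolved moles — to the right.
The individual effects push in opposite directions; without quantitative information the net direction cannot be determined.

cannot be determined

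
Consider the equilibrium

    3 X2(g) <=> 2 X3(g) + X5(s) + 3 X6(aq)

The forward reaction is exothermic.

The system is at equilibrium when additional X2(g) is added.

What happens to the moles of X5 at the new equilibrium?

Adding X2 (g), a reactant, drives the reaction to the right.
The net shift is to the right. X5 is a product, so its amount increases.

increases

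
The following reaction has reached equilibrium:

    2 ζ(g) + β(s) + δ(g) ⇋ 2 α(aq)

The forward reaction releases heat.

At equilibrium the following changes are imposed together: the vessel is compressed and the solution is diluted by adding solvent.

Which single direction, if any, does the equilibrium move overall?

right

Gas moles: reactants 3, products 0 (Δn_gas = -3). Compression shifts the system toward the side with fewer moles of gas — to the right.
Dilution lowers every aqueous concentration by the same factor. Δn_aq = 2 − 0 = +2, so the system shifts toward the side with more dissolved moles — to the right.
All effects act in the same direction — net shift to the right.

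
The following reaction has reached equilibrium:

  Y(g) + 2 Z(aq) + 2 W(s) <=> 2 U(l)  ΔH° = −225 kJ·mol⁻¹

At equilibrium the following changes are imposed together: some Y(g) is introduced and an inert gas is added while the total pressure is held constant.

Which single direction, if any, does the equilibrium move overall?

Adding Y (g), a reactant, drives the reaction to the right.
Adding inert gas at constant total pressure expands the volume and lowers every reacting partial pressure. With Δn_gas = 0 − 1 = -1, Q moves away from K toward the side with fewer gas moles, so the system shifts toward the side with more gas moles — to the left.
The individual effects push in opposite directions; without quantitative information the net direction cannot be determined.

cannot be determined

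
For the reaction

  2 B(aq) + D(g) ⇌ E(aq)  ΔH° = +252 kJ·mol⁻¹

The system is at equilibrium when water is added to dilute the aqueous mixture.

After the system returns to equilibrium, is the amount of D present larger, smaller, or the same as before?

increases

Dilution lowers every aqueous concentration by the same factor. Δn_aq = 1 − 2 = -1, so the system shifts toward the side with more dissolved moles — to the left.
The net shift is to the left. D is a reactant, so its amount increases.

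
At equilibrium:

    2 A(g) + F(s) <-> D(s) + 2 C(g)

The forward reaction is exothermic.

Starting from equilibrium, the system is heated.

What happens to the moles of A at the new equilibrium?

increases

The forward reaction is exothermic. Raising T favours the endothermic direction — shift to the left.
The net shift is to the left. A is a reactant, so its amount increases.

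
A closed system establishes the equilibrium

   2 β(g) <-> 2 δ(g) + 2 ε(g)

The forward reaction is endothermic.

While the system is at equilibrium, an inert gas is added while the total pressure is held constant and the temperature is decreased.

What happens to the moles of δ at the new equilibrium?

Adding inert gas at constant total pressure expands the volume and lowers every reacting partial pressure. With Δn_gas = 4 − 2 = +2, Q moves away from K toward the side with fewer gas moles, so the system shifts toward the side with more gas moles — to the right.
The forward reaction is endothermic. Lowering T favours the exothermic direction — shift to the left.
The two effects oppose each other, so the net shift — and hence the change in δ — cannot be determined from the given information.

cannot be determined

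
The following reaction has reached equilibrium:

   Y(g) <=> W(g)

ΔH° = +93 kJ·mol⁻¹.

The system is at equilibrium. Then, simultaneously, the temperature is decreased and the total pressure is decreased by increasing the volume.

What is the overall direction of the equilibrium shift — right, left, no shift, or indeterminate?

left

The forward reaction is endothermic. Lowering T favours the exothermic direction — shift to the left.
Gas moles: reactants 1, products 1. Δn_gas = 0, so a volume change leaves Q equal to K — no shift from this change.
Only the nonzero effect(s) matter; the net shift is to the left.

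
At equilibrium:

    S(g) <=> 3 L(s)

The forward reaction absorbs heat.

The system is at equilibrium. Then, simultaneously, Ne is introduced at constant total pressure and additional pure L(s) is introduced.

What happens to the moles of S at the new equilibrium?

Adding inert gas at constant total pressure expands the volume and lowers every reacting partial pressure. With Δn_gas = 0 − 1 = -1, Q moves away from K toward the side with fewer gas moles, so the system shifts toward the side with more gas moles — to the left.
L is a pure solid; its activity is 1 regardless of amount, so Q is unaffected — no shift from this change.
The net shift is to the left. S is a reactant, so its amount increases.

increases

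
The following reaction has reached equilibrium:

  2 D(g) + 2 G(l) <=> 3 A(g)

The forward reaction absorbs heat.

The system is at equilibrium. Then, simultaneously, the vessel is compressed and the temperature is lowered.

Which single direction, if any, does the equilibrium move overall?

Gas moles: reactants 2, products 3 (Δn_gas = +1). Compression shifts the system toward the side with fewer moles of gas — to the left.
The forward reaction is endothermic. Lowering T favours the exothermic direction — shift to the left.
All effects act in the same direction — net shift to the left.

left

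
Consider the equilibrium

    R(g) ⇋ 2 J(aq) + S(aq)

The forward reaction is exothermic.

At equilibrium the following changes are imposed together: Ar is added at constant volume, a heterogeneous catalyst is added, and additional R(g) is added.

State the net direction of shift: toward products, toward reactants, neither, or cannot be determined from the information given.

right

At constant volume, adding an inert gas leaves every reacting species' partial pressure unchanged, so Q is unchanged — no shift from this change.
A catalyst speeds both forward and reverse rates equally; it changes neither Q nor K — no shift from this change.
Adding R (g), a reactant, drives the reaction to the right.
Only the nonzero effect(s) matter; the net shift is to the right.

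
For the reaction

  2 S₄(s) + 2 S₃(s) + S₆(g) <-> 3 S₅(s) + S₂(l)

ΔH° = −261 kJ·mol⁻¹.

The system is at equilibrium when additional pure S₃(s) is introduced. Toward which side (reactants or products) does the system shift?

no shift

S₃ is a pure solid; its activity is 1 regardless of amount, so Q is unaffected — no shift from this change.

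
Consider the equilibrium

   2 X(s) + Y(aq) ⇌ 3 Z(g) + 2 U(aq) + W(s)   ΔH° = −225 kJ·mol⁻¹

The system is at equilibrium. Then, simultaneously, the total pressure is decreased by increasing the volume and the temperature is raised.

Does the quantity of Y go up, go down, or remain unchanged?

Gas moles: reactants 0, products 3 (Δn_gas = +3). Expansion shifts the system toward the side with more moles of gas — to the right.
The forward reaction is exothermic. Raising T favours the endothermic direction — shift to the left.
The two effects oppose each other, so the net shift — and hence the change in Y — cannot be determined from the given information.

cannot be determined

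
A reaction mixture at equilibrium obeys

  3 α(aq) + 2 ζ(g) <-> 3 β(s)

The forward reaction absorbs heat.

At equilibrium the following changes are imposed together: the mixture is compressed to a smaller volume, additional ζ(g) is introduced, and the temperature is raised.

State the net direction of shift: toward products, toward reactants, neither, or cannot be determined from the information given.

Gas moles: reactants 2, products 0 (Δn_gas = -2). Compression shifts the system toward the side with fewer moles of gas — to the right.
Adding ζ (g), a reactant, drives the reaction to the right.
The forward reaction is endothermic. Raising T favours the endothermic direction — shift to the right.
All effects act in the same direction — net shift to the right.

right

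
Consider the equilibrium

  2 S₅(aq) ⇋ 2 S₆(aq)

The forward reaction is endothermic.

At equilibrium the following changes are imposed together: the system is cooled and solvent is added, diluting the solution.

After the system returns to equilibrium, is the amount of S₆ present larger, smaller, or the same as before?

The forward reaction is endothermic. Lowering T favours the exothermic direction — shift to the left.
Dilution scales every aqueous concentration by the same factor. Δn_aq = 2 − 2 = 0, so Q is unchanged — no shift.
The net shift is to the left. S₆ is a product, so its amount decreases.

decreases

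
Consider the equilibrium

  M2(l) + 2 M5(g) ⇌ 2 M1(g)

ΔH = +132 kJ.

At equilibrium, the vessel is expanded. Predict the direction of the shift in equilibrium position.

Gas moles: reactants 2, products 2. Δn_gas = 0, so a volume change leaves Q equal to K — no shift from this change.

no shift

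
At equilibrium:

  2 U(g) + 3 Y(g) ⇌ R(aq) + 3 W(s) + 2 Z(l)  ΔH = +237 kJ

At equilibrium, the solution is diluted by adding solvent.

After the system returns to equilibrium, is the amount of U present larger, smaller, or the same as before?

decreases

Dilution lowers every aqueous concentration by the same factor. Δn_aq = 1 − 0 = +1, so the system shifts toward the side with more dissolved moles — to the right.
The net shift is to the right. U is a reactant, so its amount decreases.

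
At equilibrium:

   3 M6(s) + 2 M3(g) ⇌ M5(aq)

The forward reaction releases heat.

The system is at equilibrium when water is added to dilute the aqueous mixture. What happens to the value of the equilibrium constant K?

The equilibrium constant depends only on temperature. This perturbation may move the position of equilibrium, but since T is unchanged, K itself is unchanged.

unchanged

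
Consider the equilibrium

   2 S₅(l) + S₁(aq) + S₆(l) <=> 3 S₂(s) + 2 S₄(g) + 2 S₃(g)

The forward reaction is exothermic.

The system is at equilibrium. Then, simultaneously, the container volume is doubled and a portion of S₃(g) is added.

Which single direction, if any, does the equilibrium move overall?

Gas moles: reactants 0, products 4 (Δn_gas = +4). Expansion shifts the system toward the side with more moles of gas — to the right.
Adding S₃ (g), a product, drives the reaction to the left.
The individual effects push in opposite directions; without quantitative information the net direction cannot be determined.

cannot be determined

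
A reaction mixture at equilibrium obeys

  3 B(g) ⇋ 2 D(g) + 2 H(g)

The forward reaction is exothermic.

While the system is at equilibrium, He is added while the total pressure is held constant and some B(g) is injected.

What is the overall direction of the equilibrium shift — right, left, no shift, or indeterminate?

Adding inert gas at constant total pressure expands the volume and lowers every reacting partial pressure. With Δn_gas = 4 − 3 = +1, Q moves away from K toward the side with fewer gas moles, so the system shifts toward the side with more gas moles — to the right.
Adding B (g), a reactant, drives the reaction to the right.
All effects act in the same direction — net shift to the right.

right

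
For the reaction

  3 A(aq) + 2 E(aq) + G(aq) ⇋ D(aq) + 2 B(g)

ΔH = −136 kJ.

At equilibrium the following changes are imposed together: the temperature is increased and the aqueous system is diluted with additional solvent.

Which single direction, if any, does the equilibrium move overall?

left

The forward reaction is exothermic. Raising T favours the endothermic direction — shift to the left.
Dilution lowers every aqueous concentration by the same factor. Δn_aq = 1 − 6 = -5, so the system shifts toward the side with more dissolved moles — to the left.
All effects act in the same direction — net shift to the left.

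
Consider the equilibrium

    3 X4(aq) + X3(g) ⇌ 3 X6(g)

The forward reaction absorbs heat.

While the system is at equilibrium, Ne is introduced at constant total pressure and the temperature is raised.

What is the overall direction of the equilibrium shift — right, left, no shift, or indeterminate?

right

Adding inert gas at constant total pressure expands the volume and lowers every reacting partial pressure. With Δn_gas = 3 − 1 = +2, Q moves away from K toward the side with fewer gas moles, so the system shifts toward the side with more gas moles — to the right.
The forward reaction is endothermic. Raising T favours the endothermic direction — shift to the right.
All effects act in the same direction — net shift to the right.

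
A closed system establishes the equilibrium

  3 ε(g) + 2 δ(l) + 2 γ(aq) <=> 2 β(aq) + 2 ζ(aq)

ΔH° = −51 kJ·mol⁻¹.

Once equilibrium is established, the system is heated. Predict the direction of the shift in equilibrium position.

The forward reaction is exothermic. Raising T favours the endothermic direction — shift to the left.

left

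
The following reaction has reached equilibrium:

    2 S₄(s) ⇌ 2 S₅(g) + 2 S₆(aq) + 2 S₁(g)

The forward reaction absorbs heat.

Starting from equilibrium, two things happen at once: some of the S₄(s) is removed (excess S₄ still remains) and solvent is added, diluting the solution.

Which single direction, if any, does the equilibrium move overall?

right

S₄ is a pure solid; its activity is 1 regardless of amount, so Q is unaffected — no shift from this change.
Dilution lowers every aqueous concentration by the same factor. Δn_aq = 2 − 0 = +2, so the system shifts toward the side with more dissolved moles — to the right.
Only the nonzero effect(s) matter; the net shift is to the right.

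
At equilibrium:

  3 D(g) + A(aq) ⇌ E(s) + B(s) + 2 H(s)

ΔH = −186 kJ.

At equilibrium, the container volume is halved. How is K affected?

unchanged

The equilibrium constant depends only on temperature. This perturbation may move the position of equilibrium, but since T is unchanged, K itself is unchanged.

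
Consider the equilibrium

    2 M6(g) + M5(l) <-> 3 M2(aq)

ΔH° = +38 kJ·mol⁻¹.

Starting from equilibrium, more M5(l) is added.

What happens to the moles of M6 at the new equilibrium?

unchanged

M5 is a pure liquid; its activity is 1 regardless of amount, so Q is unaffected — no shift from this change.
No net shift occurs, so the amount of M6 is unchanged.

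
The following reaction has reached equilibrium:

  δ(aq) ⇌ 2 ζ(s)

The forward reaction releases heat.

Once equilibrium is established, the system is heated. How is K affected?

decreases

K depends on temperature via the van 't Hoff relation. The forward reaction is exothermic, so raising T decreases K.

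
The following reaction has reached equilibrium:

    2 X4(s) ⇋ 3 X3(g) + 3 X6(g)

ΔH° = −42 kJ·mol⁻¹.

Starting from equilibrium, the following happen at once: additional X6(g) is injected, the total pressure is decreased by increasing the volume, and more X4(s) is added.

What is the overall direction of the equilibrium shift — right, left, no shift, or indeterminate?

cannot be determined

Adding X6 (g), a product, drives the reaction to the left.
Gas moles: reactants 0, products 6 (Δn_gas = +6). Expansion shifts the system toward the side with more moles of gas — to the right.
X4 is a pure solid; its activity is 1 regardless of amount, so Q is unaffected — no shift from this change.
The individual effects push in opposite directions; without quantitative information the net direction cannot be determined.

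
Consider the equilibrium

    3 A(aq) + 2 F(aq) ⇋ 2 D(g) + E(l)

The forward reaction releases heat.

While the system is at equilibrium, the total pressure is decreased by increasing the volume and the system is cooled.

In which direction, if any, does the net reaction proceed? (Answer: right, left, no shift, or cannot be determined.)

right

Gas moles: reactants 0, products 2 (Δn_gas = +2). Expansion shifts the system toward the side with more moles of gas — to the right.
The forward reaction is exothermic. Lowering T favours the exothermic direction — shift to the right.
All effects act in the same direction — net shift to the right.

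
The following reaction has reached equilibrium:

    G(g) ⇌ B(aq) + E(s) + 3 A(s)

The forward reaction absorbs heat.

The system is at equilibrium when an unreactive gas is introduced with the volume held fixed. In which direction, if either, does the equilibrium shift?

no shift

At constant volume, adding an inert gas leaves every reacting species' partial pressure unchanged, so Q is unchanged — no shift from this change.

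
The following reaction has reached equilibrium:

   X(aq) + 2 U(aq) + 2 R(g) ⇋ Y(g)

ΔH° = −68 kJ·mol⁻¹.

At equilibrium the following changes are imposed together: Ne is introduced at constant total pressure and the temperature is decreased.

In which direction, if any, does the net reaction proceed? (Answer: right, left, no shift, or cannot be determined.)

Adding inert gas at constant total pressure expands the volume and lowers every reacting partial pressure. With Δn_gas = 1 − 2 = -1, Q moves away from K toward the side with fewer gas moles, so the system shifts toward the side with more gas moles — to the left.
The forward reaction is exothermic. Lowering T favours the exothermic direction — shift to the right.
The individual effects push in opposite directions; without quantitative information the net direction cannot be determined.

cannot be determined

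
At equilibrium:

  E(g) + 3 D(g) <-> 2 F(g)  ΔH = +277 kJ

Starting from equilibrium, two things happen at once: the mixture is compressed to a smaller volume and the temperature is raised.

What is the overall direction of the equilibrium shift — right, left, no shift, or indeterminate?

Gas moles: reactants 4, products 2 (Δn_gas = -2). Compression shifts the system toward the side with fewer moles of gas — to the right.
The forward reaction is endothermic. Raising T favours the endothermic direction — shift to the right.
All effects act in the same direction — net shift to the right.

right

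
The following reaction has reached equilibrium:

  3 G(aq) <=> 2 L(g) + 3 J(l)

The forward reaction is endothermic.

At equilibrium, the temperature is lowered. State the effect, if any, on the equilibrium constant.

decreases

K depends on temperature via the van 't Hoff relation. The forward reaction is endothermic, so lowering T decreases K.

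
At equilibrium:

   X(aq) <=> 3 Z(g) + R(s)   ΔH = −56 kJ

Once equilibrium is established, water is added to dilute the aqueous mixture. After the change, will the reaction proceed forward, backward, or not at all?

left

Dilution lowers every aqueous concentration by the same factor. Δn_aq = 0 − 1 = -1, so the system shifts toward the side with more dissolved moles — to the left.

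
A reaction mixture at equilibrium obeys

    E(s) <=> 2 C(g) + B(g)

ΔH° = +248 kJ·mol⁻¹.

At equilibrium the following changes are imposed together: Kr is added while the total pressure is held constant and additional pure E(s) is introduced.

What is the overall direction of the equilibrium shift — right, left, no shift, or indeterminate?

Adding inert gas at constant total pressure expands the volume and lowers every reacting partial pressure. With Δn_gas = 3 − 0 = +3, Q moves away from K toward the side with fewer gas moles, so the system shifts toward the side with more gas moles — to the right.
E is a pure solid; its activity is 1 regardless of amount, so Q is unaffected — no shift from this change.
Only the nonzero effect(s) matter; the net shift is to the right.

right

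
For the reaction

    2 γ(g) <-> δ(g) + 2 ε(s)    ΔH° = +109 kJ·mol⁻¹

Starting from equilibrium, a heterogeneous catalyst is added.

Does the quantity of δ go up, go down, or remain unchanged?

A catalyst speeds both forward and reverse rates equally; it changes neither Q nor K — no shift from this change.
No net shift occurs, so the amount of δ is unchanged.

unchanged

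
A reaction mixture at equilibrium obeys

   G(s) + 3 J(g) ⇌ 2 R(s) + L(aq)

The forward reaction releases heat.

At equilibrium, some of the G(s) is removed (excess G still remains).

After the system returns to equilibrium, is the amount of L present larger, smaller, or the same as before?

unchanged

G is a pure solid; its activity is 1 regardless of amount, so Q is unaffected — no shift from this change.
No net shift occurs, so the amount of L is unchanged.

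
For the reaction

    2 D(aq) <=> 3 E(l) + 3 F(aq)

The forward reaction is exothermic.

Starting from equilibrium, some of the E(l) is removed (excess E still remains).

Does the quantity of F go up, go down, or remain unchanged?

unchanged

E is a pure liquid; its activity is 1 regardless of amount, so Q is unaffected — no shift from this change.
No net shift occurs, so the amount of F is unchanged.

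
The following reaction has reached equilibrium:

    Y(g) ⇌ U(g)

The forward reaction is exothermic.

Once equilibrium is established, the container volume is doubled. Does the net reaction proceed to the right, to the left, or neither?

no shift

Gas moles: reactants 1, products 1. Δn_gas = 0, so a volume change leaves Q equal to K — no shift from this change.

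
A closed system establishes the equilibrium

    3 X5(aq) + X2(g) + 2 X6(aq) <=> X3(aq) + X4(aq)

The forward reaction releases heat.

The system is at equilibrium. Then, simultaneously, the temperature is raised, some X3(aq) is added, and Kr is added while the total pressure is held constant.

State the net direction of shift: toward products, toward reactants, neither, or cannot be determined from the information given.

left

The forward reaction is exothermic. Raising T favours the endothermic direction — shift to the left.
Adding X3 (aq), a product, drives the reaction to the left.
Adding inert gas at constant total pressure expands the volume and lowers every reacting partial pressure. With Δn_gas = 0 − 1 = -1, Q moves away from K toward the side with fewer gas moles, so the system shifts toward the side with more gas moles — to the left.
All effects act in the same direction — net shift to the left.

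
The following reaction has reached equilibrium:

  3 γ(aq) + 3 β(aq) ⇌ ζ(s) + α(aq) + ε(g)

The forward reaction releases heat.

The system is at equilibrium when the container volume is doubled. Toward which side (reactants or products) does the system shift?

Gas moles: reactants 0, products 1 (Δn_gas = +1). Expansion shifts the system toward the side with more moles of gas — to the right.

right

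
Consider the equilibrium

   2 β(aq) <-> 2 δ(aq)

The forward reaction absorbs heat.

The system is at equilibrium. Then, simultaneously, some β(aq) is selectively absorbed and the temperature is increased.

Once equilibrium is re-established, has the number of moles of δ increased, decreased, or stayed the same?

Removing β (aq), a reactant, drives the reaction to the left.
The forward reaction is endothermic. Raising T favours the endothermic direction — shift to the right.
The two effects oppose each other, so the net shift — and hence the change in δ — cannot be determined from the given information.

cannot be determined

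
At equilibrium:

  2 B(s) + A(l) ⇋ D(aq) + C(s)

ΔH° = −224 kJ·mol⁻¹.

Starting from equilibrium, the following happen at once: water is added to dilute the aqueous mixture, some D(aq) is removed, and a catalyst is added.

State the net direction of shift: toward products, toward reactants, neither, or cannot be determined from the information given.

right

Dilution lowers every aqueous concentration by the same factor. Δn_aq = 1 − 0 = +1, so the system shifts toward the side with more dissolved moles — to the right.
Removing D (aq), a product, drives the reaction to the right.
A catalyst speeds both forward and reverse rates equally; it changes neither Q nor K — no shift from this change.
Only the nonzero effect(s) matter; the net shift is to the right.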